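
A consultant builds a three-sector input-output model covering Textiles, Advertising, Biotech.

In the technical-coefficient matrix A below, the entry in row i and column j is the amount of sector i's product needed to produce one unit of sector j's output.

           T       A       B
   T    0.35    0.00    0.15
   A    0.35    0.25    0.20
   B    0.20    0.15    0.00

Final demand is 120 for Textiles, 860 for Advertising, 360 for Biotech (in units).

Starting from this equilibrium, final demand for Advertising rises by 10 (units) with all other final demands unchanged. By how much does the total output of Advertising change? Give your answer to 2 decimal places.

I − A =
  [   0.65     0.00    -0.15]
  [  -0.35     0.75    -0.20]
  [  -0.20    -0.15     1.00]
Cofactors of I−A, C_ij = (−1)^(i+j)·(minor ij) (rows/columns in the sector order above):
  C_11 = (0.75)(1.00) − (-0.20)(-0.15) = 0.7200
  C_12 = −[(-0.35)(1.00) − (-0.20)(-0.20)] = 0.3900
  C_13 = (-0.35)(-0.15) − (0.75)(-0.20) = 0.2025
  C_21 = −[(0.00)(1.00) − (-0.15)(-0.15)] = 0.0225
  C_22 = (0.65)(1.00) − (-0.15)(-0.20) = 0.6200
  C_23 = −[(0.65)(-0.15) − (0.00)(-0.20)] = 0.0975
  C_31 = (0.00)(-0.20) − (-0.15)(0.75) = 0.1125
  C_32 = −[(0.65)(-0.20) − (-0.15)(-0.35)] = 0.1825
  C_33 = (0.65)(0.75) − (0.00)(-0.35) = 0.4875
det(I−A) = Σ_j (I−A)_1j·C_1j = (0.65)(0.7200) + (0.00)(0.3900) + (-0.15)(0.2025) = 0.437625
adj(I−A) = Cᵀ =
  [ 0.7200   0.0225   0.1125]
  [ 0.3900   0.6200   0.1825]
  [ 0.2025   0.0975   0.4875]
(I − A)⁻¹ = adj(I−A) / det(I−A) ≈
  [   1.6452     0.0514     0.2571]
  [   0.8912     1.4167     0.4170]
  [   0.4627     0.2228     1.1140]
Δx = (I − A)⁻¹ Δd with Δd having +10 in the Advertising component and 0 elsewhere.
So Δx_A = L_AA · (+10), where L_AA = adj(I−A)_AA / det(I−A) = 0.6200 / 0.437625.
Δx_A = 0.6200 × (+10) / 0.437625 = 6.20 / 0.437625 ≈ 14.17.

Δx_A = 14.17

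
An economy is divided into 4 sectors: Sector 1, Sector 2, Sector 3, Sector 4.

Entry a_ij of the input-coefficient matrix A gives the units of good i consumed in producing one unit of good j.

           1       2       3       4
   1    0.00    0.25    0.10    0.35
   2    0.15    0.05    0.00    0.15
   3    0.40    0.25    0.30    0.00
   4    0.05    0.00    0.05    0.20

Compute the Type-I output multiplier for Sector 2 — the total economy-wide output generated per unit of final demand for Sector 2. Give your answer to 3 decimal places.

m_2 = 2.148

I − A =
  [   1.00    -0.25    -0.10    -0.35]
  [  -0.15     0.95     0.00    -0.15]
  [  -0.40    -0.25     0.70     0.00]
  [  -0.05     0.00    -0.05     0.80]
Compute the cofactors C_ij = (−1)^(i+j)·(3×3 minor ij) of I−A; the adjugate is their transpose:
adj(I−A) = Cᵀ =
  [ 0.530125   0.164375   0.094500   0.262750]
  [ 0.092250   0.508750   0.022875   0.135750]
  [ 0.335875   0.275625   0.711500   0.198625]
  [ 0.054125   0.027500   0.050375   0.597000]
det(I−A) = Σ_j (I−A)_1j·C_1j = (1.00)(0.530125) + (-0.25)(0.092250) + (-0.10)(0.335875) + (-0.35)(0.054125) = 0.45453125
(I − A)⁻¹ = adj(I−A) / det(I−A) ≈
  [   1.1663     0.3616     0.2079     0.5781]
  [   0.2030     1.1193     0.0503     0.2987]
  [   0.7389     0.6064     1.5653     0.4370]
  [   0.1191     0.0605     0.1108     1.3134]
The output multiplier for sector j is the column-j sum of the Leontief inverse (I − A)⁻¹ = adj(I−A) / det(I−A).
Column 2 of adj(I−A): (0.164375, 0.508750, 0.275625, 0.027500); det(I−A) = 0.45453125.
m_2 = (0.164375 + 0.508750 + 0.275625 + 0.027500) / 0.45453125 = 0.97625 / 0.45453125 ≈ 2.148.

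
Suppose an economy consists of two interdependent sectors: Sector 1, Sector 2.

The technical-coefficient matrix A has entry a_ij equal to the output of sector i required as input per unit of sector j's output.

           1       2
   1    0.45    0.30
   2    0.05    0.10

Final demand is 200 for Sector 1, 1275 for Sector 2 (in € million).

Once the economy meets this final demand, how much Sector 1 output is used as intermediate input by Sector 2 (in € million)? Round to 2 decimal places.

z_12 = 444.53

I − A =
  [   0.55    -0.30]
  [  -0.05     0.90]
det(I−A) = (0.55)(0.90) − (-0.30)(-0.05) = 0.4800
adj(I−A) = [[0.90, 0.30], [0.05, 0.55]]
(I − A)⁻¹ = adj(I−A) / det(I−A) ≈
  [   1.8750     0.6250]
  [   0.1042     1.1458]
First solve x = (I − A)⁻¹ d = adj(I−A)·d / det(I−A); in particular x_2 = (0.05·200 + 0.55·1275) / 0.4800 = 711.25 / 0.4800 ≈ 1481.7708.
Intermediate flow from 1 to 2: z_12 = a_12 · x_2 = 0.30 × 711.25 / 0.4800 = 213.375 / 0.4800 ≈ 444.53.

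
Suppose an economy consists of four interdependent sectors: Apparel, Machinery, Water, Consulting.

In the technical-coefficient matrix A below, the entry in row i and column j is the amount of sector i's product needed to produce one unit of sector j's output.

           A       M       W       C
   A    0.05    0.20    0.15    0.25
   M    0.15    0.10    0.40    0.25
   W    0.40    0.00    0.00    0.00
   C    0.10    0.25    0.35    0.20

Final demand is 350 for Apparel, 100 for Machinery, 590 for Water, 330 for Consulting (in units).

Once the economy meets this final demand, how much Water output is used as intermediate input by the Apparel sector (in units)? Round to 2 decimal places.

I − A =
  [   0.95    -0.20    -0.15    -0.25]
  [  -0.15     0.90    -0.40    -0.25]
  [  -0.40     0.00     1.00     0.00]
  [  -0.10    -0.25    -0.35     0.80]
Compute the cofactors C_ij = (−1)^(i+j)·(3×3 minor ij) of I−A; the adjugate is their transpose:
adj(I−A) = Cᵀ =
  [ 0.657500   0.222500   0.283875   0.275000]
  [ 0.308000   0.652000   0.412000   0.300000]
  [ 0.263000   0.089000   0.563750   0.110000]
  [ 0.293500   0.270500   0.410875   0.739000]
det(I−A) = Σ_j (I−A)_1j·C_1j = (0.95)(0.657500) + (-0.20)(0.308000) + (-0.15)(0.263000) + (-0.25)(0.293500) = 0.4502
(I − A)⁻¹ = adj(I−A) / det(I−A) ≈
  [   1.4605     0.4942     0.6306     0.6108]
  [   0.6841     1.4482     0.9151     0.6664]
  [   0.5842     0.1977     1.2522     0.2443]
  [   0.6519     0.6008     0.9126     1.6415]
First solve x = (I − A)⁻¹ d = adj(I−A)·d / det(I−A); in particular x_A = (0.657500·350 + 0.222500·100 + 0.283875·590 + 0.275000·330) / 0.4502 = 510.61125 / 0.4502 ≈ 1134.1876.
Intermediate flow from W to A: z_WA = a_WA · x_A = 0.40 × 510.61125 / 0.4502 = 204.2445 / 0.4502 ≈ 453.68.

z_WA = 453.68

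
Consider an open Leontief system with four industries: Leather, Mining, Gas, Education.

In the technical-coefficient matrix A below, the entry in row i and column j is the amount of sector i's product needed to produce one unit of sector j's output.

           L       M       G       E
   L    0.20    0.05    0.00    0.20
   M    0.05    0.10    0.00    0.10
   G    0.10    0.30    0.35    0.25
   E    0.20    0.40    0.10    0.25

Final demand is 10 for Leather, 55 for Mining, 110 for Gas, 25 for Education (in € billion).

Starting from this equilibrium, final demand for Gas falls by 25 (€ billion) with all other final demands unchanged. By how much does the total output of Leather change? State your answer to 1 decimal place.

Δx_L = -1.7

I − A =
  [   0.80    -0.05     0.00    -0.20]
  [  -0.05     0.90     0.00    -0.10]
  [  -0.10    -0.30     0.65    -0.25]
  [  -0.20    -0.40    -0.10     0.75]
Compute the cofactors C_ij = (−1)^(i+j)·(3×3 minor ij) of I−A; the adjugate is their transpose:
adj(I−A) = Cᵀ =
  [ 0.387250   0.081125   0.018500   0.120250]
  [ 0.037125   0.342000   0.009000   0.058500]
  [ 0.130750   0.262250   0.465125   0.224875]
  [ 0.140500   0.239000   0.071750   0.466375]
det(I−A) = Σ_j (I−A)_1j·C_1j = (0.80)(0.387250) + (-0.05)(0.037125) + (0.00)(0.130750) + (-0.20)(0.140500) = 0.27984375
(I − A)⁻¹ = adj(I−A) / det(I−A) ≈
  [   1.3838     0.2899     0.0661     0.4297]
  [   0.1327     1.2221     0.0322     0.2090]
  [   0.4672     0.9371     1.6621     0.8036]
  [   0.5021     0.8540     0.2564     1.6666]
Δx = (I − A)⁻¹ Δd with Δd having -25 in the Gas component and 0 elsewhere.
So Δx_L = L_LG · (-25), where L_LG = adj(I−A)_LG / det(I−A) = 0.018500 / 0.27984375.
Δx_L = 0.018500 × (-25) / 0.27984375 = -0.4625 / 0.27984375 ≈ -1.7.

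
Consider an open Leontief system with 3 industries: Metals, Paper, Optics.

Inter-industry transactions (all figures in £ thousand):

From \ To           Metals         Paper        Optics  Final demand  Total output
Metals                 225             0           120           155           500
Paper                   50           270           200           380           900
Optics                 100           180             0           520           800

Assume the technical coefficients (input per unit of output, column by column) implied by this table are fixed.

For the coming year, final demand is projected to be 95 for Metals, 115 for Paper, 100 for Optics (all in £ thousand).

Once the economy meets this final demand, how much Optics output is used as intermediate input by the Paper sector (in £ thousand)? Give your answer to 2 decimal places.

z_OP = 53.55

Technical coefficients a_ij = z_ij / X_j:
  a_MM = 225/500 = 0.45, a_PM = 50/500 = 0.10, a_OM = 100/500 = 0.20
  a_MP = 0/900 = 0.00, a_PP = 270/900 = 0.30, a_OP = 180/900 = 0.20
  a_MO = 120/800 = 0.15, a_PO = 200/800 = 0.25, a_OO = 0/800 = 0.00
I − A =
  [   0.55     0.00    -0.15]
  [  -0.10     0.70    -0.25]
  [  -0.20    -0.20     1.00]
Cofactors of I−A, C_ij = (−1)^(i+j)·(minor ij) (rows/columns in the sector order above):
  C_11 = (0.70)(1.00) − (-0.25)(-0.20) = 0.6500
  C_12 = −[(-0.10)(1.00) − (-0.25)(-0.20)] = 0.1500
  C_13 = (-0.10)(-0.20) − (0.70)(-0.20) = 0.1600
  C_21 = −[(0.00)(1.00) − (-0.15)(-0.20)] = 0.0300
  C_22 = (0.55)(1.00) − (-0.15)(-0.20) = 0.5200
  C_23 = −[(0.55)(-0.20) − (0.00)(-0.20)] = 0.1100
  C_31 = (0.00)(-0.25) − (-0.15)(0.70) = 0.1050
  C_32 = −[(0.55)(-0.25) − (-0.15)(-0.10)] = 0.1525
  C_33 = (0.55)(0.70) − (0.00)(-0.10) = 0.3850
det(I−A) = Σ_j (I−A)_1j·C_1j = (0.55)(0.6500) + (0.00)(0.1500) + (-0.15)(0.1600) = 0.3335
adj(I−A) = Cᵀ =
  [ 0.6500   0.0300   0.1050]
  [ 0.1500   0.5200   0.1525]
  [ 0.1600   0.1100   0.3850]
(I − A)⁻¹ = adj(I−A) / det(I−A) ≈
  [   1.9490     0.0900     0.3148]
  [   0.4498     1.5592     0.4573]
  [   0.4798     0.3298     1.1544]
First solve x = (I − A)⁻¹ d = adj(I−A)·d / det(I−A); in particular x_P = (0.1500·95 + 0.5200·115 + 0.1525·100) / 0.3335 = 89.30 / 0.3335 ≈ 267.7661.
Intermediate flow from O to P: z_OP = a_OP · x_P = 0.20 × 89.30 / 0.3335 = 17.86 / 0.3335 ≈ 53.55.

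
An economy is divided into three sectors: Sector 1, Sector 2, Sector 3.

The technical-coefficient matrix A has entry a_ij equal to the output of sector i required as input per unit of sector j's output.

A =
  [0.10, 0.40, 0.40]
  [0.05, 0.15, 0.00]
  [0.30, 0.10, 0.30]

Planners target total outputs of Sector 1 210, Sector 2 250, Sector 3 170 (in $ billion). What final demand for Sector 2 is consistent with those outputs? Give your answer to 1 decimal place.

I − A =
  [   0.90    -0.40    -0.40]
  [  -0.05     0.85     0.00]
  [  -0.30    -0.10     0.70]
d = (I − A) x:
  d_1 = (+0.90)·210 + (-0.40)·250 + (-0.40)·170 = 21.0
  d_2 = (-0.05)·210 + (+0.85)·250 + (+0.00)·170 = 202.0
  d_3 = (-0.30)·210 + (-0.10)·250 + (+0.70)·170 = 31.0

d_2 = 202.0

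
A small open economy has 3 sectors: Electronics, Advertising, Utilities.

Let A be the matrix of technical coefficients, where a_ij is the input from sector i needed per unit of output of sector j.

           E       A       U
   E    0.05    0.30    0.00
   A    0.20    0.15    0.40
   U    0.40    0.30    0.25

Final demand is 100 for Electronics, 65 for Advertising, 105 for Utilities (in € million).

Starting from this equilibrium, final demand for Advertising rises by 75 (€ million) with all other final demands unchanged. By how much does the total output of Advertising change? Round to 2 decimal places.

I − A =
  [   0.95    -0.30     0.00]
  [  -0.20     0.85    -0.40]
  [  -0.40    -0.30     0.75]
Cofactors of I−A, C_ij = (−1)^(i+j)·(minor ij) (rows/columns in the sector order above):
  C_11 = (0.85)(0.75) − (-0.40)(-0.30) = 0.5175
  C_12 = −[(-0.20)(0.75) − (-0.40)(-0.40)] = 0.3100
  C_13 = (-0.20)(-0.30) − (0.85)(-0.40) = 0.4000
  C_21 = −[(-0.30)(0.75) − (0.00)(-0.30)] = 0.2250
  C_22 = (0.95)(0.75) − (0.00)(-0.40) = 0.7125
  C_23 = −[(0.95)(-0.30) − (-0.30)(-0.40)] = 0.4050
  C_31 = (-0.30)(-0.40) − (0.00)(0.85) = 0.1200
  C_32 = −[(0.95)(-0.40) − (0.00)(-0.20)] = 0.3800
  C_33 = (0.95)(0.85) − (-0.30)(-0.20) = 0.7475
det(I−A) = Σ_j (I−A)_1j·C_1j = (0.95)(0.5175) + (-0.30)(0.3100) + (0.00)(0.4000) = 0.398625
adj(I−A) = Cᵀ =
  [ 0.5175   0.2250   0.1200]
  [ 0.3100   0.7125   0.3800]
  [ 0.4000   0.4050   0.7475]
(I − A)⁻¹ = adj(I−A) / det(I−A) ≈
  [   1.2982     0.5644     0.3010]
  [   0.7777     1.7874     0.9533]
  [   1.0034     1.0160     1.8752]
Δx = (I − A)⁻¹ Δd with Δd having +75 in the Advertising component and 0 elsewhere.
So Δx_A = L_AA · (+75), where L_AA = adj(I−A)_AA / det(I−A) = 0.7125 / 0.398625.
Δx_A = 0.7125 × (+75) / 0.398625 = 53.4375 / 0.398625 ≈ 134.05.

Δx_A = 134.05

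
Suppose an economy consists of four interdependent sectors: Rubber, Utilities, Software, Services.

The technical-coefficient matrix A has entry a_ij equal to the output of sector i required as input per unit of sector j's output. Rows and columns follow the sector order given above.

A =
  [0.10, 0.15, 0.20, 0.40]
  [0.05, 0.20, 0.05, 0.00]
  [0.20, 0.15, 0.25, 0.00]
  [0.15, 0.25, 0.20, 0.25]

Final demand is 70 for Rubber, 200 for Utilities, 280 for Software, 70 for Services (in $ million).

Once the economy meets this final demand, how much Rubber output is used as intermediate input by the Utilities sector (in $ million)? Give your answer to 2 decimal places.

I − A =
  [   0.90    -0.15    -0.20    -0.40]
  [  -0.05     0.80    -0.05     0.00]
  [  -0.20    -0.15     0.75     0.00]
  [  -0.15    -0.25    -0.20     0.75]
Compute the cofactors C_ij = (−1)^(i+j)·(3×3 minor ij) of I−A; the adjugate is their transpose:
adj(I−A) = Cᵀ =
  [ 0.444375   0.193875   0.194625   0.237000]
  [ 0.035625   0.415250   0.042250   0.019000]
  [ 0.125625   0.134750   0.481375   0.067000]
  [ 0.134250   0.213125   0.181375   0.492625]
det(I−A) = Σ_j (I−A)_1j·C_1j = (0.90)(0.444375) + (-0.15)(0.035625) + (-0.20)(0.125625) + (-0.40)(0.134250) = 0.31576875
(I − A)⁻¹ = adj(I−A) / det(I−A) ≈
  [   1.4073     0.6140     0.6164     0.7505]
  [   0.1128     1.3150     0.1338     0.0602]
  [   0.3978     0.4267     1.5245     0.2122]
  [   0.4252     0.6749     0.5744     1.5601]
First solve x = (I − A)⁻¹ d = adj(I−A)·d / det(I−A); in particular x_2 = (0.035625·70 + 0.415250·200 + 0.042250·280 + 0.019000·70) / 0.31576875 = 98.70375 / 0.31576875 ≈ 312.5824.
Intermediate flow from 1 to 2: z_12 = a_12 · x_2 = 0.15 × 98.70375 / 0.31576875 = 14.8055625 / 0.31576875 ≈ 46.89.

z_12 = 46.89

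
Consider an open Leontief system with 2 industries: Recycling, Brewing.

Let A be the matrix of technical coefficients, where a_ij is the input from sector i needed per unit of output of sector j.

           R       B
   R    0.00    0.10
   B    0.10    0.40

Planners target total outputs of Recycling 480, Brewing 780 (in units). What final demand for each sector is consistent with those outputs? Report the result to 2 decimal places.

d_R = 402.00, d_B = 420.00

I − A =
  [   1.00    -0.10]
  [  -0.10     0.60]
d = (I − A) x:
  d_R = (+1.00)·480 + (-0.10)·780 = 402.00
  d_B = (-0.10)·480 + (+0.60)·780 = 420.00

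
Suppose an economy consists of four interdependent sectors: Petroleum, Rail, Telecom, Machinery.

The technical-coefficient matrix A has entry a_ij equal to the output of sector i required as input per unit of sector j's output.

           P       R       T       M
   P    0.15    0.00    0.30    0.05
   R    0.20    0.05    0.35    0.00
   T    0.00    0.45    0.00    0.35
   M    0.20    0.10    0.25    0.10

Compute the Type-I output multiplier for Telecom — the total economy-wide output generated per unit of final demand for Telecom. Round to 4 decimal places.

m_T = 3.4167

I − A =
  [   0.85     0.00    -0.30    -0.05]
  [  -0.20     0.95    -0.35     0.00]
  [   0.00    -0.45     1.00    -0.35]
  [  -0.20    -0.10    -0.25     0.90]
Compute the cofactors C_ij = (−1)^(i+j)·(3×3 minor ij) of I−A; the adjugate is their transpose:
adj(I−A) = Cᵀ =
  [ 0.617875   0.142625   0.270125   0.139375]
  [ 0.187000   0.659625   0.320750   0.135125]
  [ 0.154500   0.369500   0.716250   0.287125]
  [ 0.201000   0.207625   0.294625   0.646625]
det(I−A) = Σ_j (I−A)_1j·C_1j = (0.85)(0.617875) + (0.00)(0.187000) + (-0.30)(0.154500) + (-0.05)(0.201000) = 0.46879375
(I − A)⁻¹ = adj(I−A) / det(I−A) ≈
  [   1.31801     0.30424     0.57621     0.29731]
  [   0.39890     1.40707     0.68420     0.28824]
  [   0.32957     0.78819     1.52786     0.61248]
  [   0.42876     0.44289     0.62847     1.37934]
The output multiplier for sector j is the column-j sum of the Leontief inverse (I − A)⁻¹ = adj(I−A) / det(I−A).
Column T of adj(I−A): (0.270125, 0.320750, 0.716250, 0.294625); det(I−A) = 0.46879375.
m_T = (0.270125 + 0.320750 + 0.716250 + 0.294625) / 0.46879375 = 1.60175 / 0.46879375 ≈ 3.4167.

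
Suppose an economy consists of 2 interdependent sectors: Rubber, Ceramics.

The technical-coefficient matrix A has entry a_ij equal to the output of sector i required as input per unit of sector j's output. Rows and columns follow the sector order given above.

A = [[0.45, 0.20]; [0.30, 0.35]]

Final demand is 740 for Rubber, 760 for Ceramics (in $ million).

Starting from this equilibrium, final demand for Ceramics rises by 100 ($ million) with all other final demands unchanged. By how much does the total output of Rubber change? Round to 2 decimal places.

I − A =
  [   0.55    -0.20]
  [  -0.30     0.65]
det(I−A) = (0.55)(0.65) − (-0.20)(-0.30) = 0.2975
adj(I−A) = [[0.65, 0.20], [0.30, 0.55]]
(I − A)⁻¹ = adj(I−A) / det(I−A) ≈
  [   2.1849     0.6723]
  [   1.0084     1.8487]
Δx = (I − A)⁻¹ Δd with Δd having +100 in the Ceramics component and 0 elsewhere.
So Δx_R = L_RC · (+100), where L_RC = adj(I−A)_RC / det(I−A) = 0.20 / 0.2975.
Δx_R = 0.20 × (+100) / 0.2975 = 20.00 / 0.2975 ≈ 67.23.

Δx_R = 67.23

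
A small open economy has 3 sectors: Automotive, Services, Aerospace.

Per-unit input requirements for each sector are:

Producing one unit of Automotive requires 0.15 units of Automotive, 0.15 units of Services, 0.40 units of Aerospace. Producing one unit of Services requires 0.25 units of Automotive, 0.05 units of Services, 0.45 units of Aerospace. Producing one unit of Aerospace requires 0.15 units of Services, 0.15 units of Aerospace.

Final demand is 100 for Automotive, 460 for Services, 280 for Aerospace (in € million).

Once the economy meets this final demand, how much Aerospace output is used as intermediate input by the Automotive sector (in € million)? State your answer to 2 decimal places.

I − A =
  [   0.85    -0.25     0.00]
  [  -0.15     0.95    -0.15]
  [  -0.40    -0.45     0.85]
Cofactors of I−A, C_ij = (−1)^(i+j)·(minor ij) (rows/columns in the sector order above):
  C_11 = (0.95)(0.85) − (-0.15)(-0.45) = 0.7400
  C_12 = −[(-0.15)(0.85) − (-0.15)(-0.40)] = 0.1875
  C_13 = (-0.15)(-0.45) − (0.95)(-0.40) = 0.4475
  C_21 = −[(-0.25)(0.85) − (0.00)(-0.45)] = 0.2125
  C_22 = (0.85)(0.85) − (0.00)(-0.40) = 0.7225
  C_23 = −[(0.85)(-0.45) − (-0.25)(-0.40)] = 0.4825
  C_31 = (-0.25)(-0.15) − (0.00)(0.95) = 0.0375
  C_32 = −[(0.85)(-0.15) − (0.00)(-0.15)] = 0.1275
  C_33 = (0.85)(0.95) − (-0.25)(-0.15) = 0.7700
det(I−A) = Σ_j (I−A)_1j·C_1j = (0.85)(0.7400) + (-0.25)(0.1875) + (0.00)(0.4475) = 0.582125
adj(I−A) = Cᵀ =
  [ 0.7400   0.2125   0.0375]
  [ 0.1875   0.7225   0.1275]
  [ 0.4475   0.4825   0.7700]
(I − A)⁻¹ = adj(I−A) / det(I−A) ≈
  [   1.2712     0.3650     0.0644]
  [   0.3221     1.2411     0.2190]
  [   0.7687     0.8289     1.3227]
First solve x = (I − A)⁻¹ d = adj(I−A)·d / det(I−A); in particular x_1 = (0.7400·100 + 0.2125·460 + 0.0375·280) / 0.582125 = 182.25 / 0.582125 ≈ 313.0771.
Intermediate flow from 3 to 1: z_31 = a_31 · x_1 = 0.40 × 182.25 / 0.582125 = 72.90 / 0.582125 ≈ 125.23.

z_31 = 125.23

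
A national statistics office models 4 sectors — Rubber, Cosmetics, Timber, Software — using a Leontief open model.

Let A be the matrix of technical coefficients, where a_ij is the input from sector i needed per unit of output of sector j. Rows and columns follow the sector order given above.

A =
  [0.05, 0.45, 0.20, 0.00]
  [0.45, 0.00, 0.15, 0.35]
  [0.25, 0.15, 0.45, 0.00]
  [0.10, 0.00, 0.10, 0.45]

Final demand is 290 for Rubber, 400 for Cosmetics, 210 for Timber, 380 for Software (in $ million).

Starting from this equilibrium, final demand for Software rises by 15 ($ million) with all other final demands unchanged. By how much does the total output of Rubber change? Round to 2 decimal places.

Δx_R = 9.62

I − A =
  [   0.95    -0.45    -0.20     0.00]
  [  -0.45     1.00    -0.15    -0.35]
  [  -0.25    -0.15     0.55     0.00]
  [  -0.10     0.00    -0.10     0.55]
Compute the cofactors C_ij = (−1)^(i+j)·(3×3 minor ij) of I−A; the adjugate is their transpose:
adj(I−A) = Cᵀ =
  [ 0.284875   0.152625   0.162875   0.097125]
  [ 0.184750   0.259875   0.168125   0.165375]
  [ 0.179875   0.140250   0.395375   0.089250]
  [ 0.084500   0.053250   0.101500   0.309375]
det(I−A) = Σ_j (I−A)_1j·C_1j = (0.95)(0.284875) + (-0.45)(0.184750) + (-0.20)(0.179875) + (0.00)(0.084500) = 0.15151875
(I − A)⁻¹ = adj(I−A) / det(I−A) ≈
  [   1.8801     1.0073     1.0749     0.6410]
  [   1.2193     1.7151     1.1096     1.0914]
  [   1.1871     0.9256     2.6094     0.5890]
  [   0.5577     0.3514     0.6699     2.0418]
Δx = (I − A)⁻¹ Δd with Δd having +15 in the Software component and 0 elsewhere.
So Δx_R = L_RS · (+15), where L_RS = adj(I−A)_RS / det(I−A) = 0.097125 / 0.15151875.
Δx_R = 0.097125 × (+15) / 0.15151875 = 1.456875 / 0.15151875 ≈ 9.62.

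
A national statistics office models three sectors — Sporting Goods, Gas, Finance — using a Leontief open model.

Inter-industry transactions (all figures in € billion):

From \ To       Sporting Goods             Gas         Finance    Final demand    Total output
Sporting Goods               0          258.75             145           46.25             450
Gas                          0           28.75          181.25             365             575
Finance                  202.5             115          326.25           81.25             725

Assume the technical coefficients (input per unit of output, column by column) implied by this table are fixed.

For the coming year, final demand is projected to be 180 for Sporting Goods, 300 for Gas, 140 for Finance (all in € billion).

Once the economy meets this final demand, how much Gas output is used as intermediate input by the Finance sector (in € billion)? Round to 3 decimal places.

z_23 = 245.782

Technical coefficients a_ij = z_ij / X_j:
  a_11 = 0/450 = 0.00, a_21 = 0/450 = 0.00, a_31 = 202.5/450 = 0.45
  a_12 = 258.75/575 = 0.45, a_22 = 28.75/575 = 0.05, a_32 = 115/575 = 0.20
  a_13 = 145/725 = 0.20, a_23 = 181.25/725 = 0.25, a_33 = 326.25/725 = 0.45
I − A =
  [   1.00    -0.45    -0.20]
  [   0.00     0.95    -0.25]
  [  -0.45    -0.20     0.55]
Cofactors of I−A, C_ij = (−1)^(i+j)·(minor ij) (rows/columns in the sector order above):
  C_11 = (0.95)(0.55) − (-0.25)(-0.20) = 0.4725
  C_12 = −[(0.00)(0.55) − (-0.25)(-0.45)] = 0.1125
  C_13 = (0.00)(-0.20) − (0.95)(-0.45) = 0.4275
  C_21 = −[(-0.45)(0.55) − (-0.20)(-0.20)] = 0.2875
  C_22 = (1.00)(0.55) − (-0.20)(-0.45) = 0.4600
  C_23 = −[(1.00)(-0.20) − (-0.45)(-0.45)] = 0.4025
  C_31 = (-0.45)(-0.25) − (-0.20)(0.95) = 0.3025
  C_32 = −[(1.00)(-0.25) − (-0.20)(0.00)] = 0.2500
  C_33 = (1.00)(0.95) − (-0.45)(0.00) = 0.9500
det(I−A) = Σ_j (I−A)_1j·C_1j = (1.00)(0.4725) + (-0.45)(0.1125) + (-0.20)(0.4275) = 0.336375
adj(I−A) = Cᵀ =
  [ 0.4725   0.2875   0.3025]
  [ 0.1125   0.4600   0.2500]
  [ 0.4275   0.4025   0.9500]
(I − A)⁻¹ = adj(I−A) / det(I−A) ≈
  [   1.4047     0.8547     0.8993]
  [   0.3344     1.3675     0.7432]
  [   1.2709     1.1966     2.8242]
First solve x = (I − A)⁻¹ d = adj(I−A)·d / det(I−A); in particular x_3 = (0.4275·180 + 0.4025·300 + 0.9500·140) / 0.336375 = 330.70 / 0.336375 ≈ 983.12895.
Intermediate flow from 2 to 3: z_23 = a_23 · x_3 = 0.25 × 330.70 / 0.336375 = 82.675 / 0.336375 ≈ 245.782.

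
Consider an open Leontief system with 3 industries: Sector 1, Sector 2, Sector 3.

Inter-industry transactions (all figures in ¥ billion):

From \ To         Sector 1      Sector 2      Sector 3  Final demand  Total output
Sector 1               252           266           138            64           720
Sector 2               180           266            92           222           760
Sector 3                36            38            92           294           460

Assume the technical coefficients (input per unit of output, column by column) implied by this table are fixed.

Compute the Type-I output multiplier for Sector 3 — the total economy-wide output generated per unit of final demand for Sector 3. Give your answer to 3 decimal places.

m_3 = 3.292

Technical coefficients a_ij = z_ij / X_j:
  a_11 = 252/720 = 0.35, a_21 = 180/720 = 0.25, a_31 = 36/720 = 0.05
  a_12 = 266/760 = 0.35, a_22 = 266/760 = 0.35, a_32 = 38/760 = 0.05
  a_13 = 138/460 = 0.30, a_23 = 92/460 = 0.20, a_33 = 92/460 = 0.20
I − A =
  [   0.65    -0.35    -0.30]
  [  -0.25     0.65    -0.20]
  [  -0.05    -0.05     0.80]
Cofactors of I−A, C_ij = (−1)^(i+j)·(minor ij) (rows/columns in the sector order above):
  C_11 = (0.65)(0.80) − (-0.20)(-0.05) = 0.5100
  C_12 = −[(-0.25)(0.80) − (-0.20)(-0.05)] = 0.2100
  C_13 = (-0.25)(-0.05) − (0.65)(-0.05) = 0.0450
  C_21 = −[(-0.35)(0.80) − (-0.30)(-0.05)] = 0.2950
  C_22 = (0.65)(0.80) − (-0.30)(-0.05) = 0.5050
  C_23 = −[(0.65)(-0.05) − (-0.35)(-0.05)] = 0.0500
  C_31 = (-0.35)(-0.20) − (-0.30)(0.65) = 0.2650
  C_32 = −[(0.65)(-0.20) − (-0.30)(-0.25)] = 0.2050
  C_33 = (0.65)(0.65) − (-0.35)(-0.25) = 0.3350
det(I−A) = Σ_j (I−A)_1j·C_1j = (0.65)(0.5100) + (-0.35)(0.2100) + (-0.30)(0.0450) = 0.2445
adj(I−A) = Cᵀ =
  [ 0.5100   0.2950   0.2650]
  [ 0.2100   0.5050   0.2050]
  [ 0.0450   0.0500   0.3350]
(I − A)⁻¹ = adj(I−A) / det(I−A) ≈
  [   2.0859     1.2065     1.0838]
  [   0.8589     2.0654     0.8384]
  [   0.1840     0.2045     1.3701]
The output multiplier for sector j is the column-j sum of the Leontief inverse (I − A)⁻¹ = adj(I−A) / det(I−A).
Column 3 of adj(I−A): (0.2650, 0.2050, 0.3350); det(I−A) = 0.2445.
m_3 = (0.2650 + 0.2050 + 0.3350) / 0.2445 = 0.805 / 0.2445 ≈ 3.292.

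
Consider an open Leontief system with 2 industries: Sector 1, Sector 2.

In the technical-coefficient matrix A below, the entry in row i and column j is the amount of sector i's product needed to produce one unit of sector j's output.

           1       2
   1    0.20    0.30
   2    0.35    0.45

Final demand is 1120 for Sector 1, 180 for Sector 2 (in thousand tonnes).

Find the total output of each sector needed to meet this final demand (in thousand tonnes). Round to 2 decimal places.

x_1 = 2000.00, x_2 = 1600.00

I − A =
  [   0.80    -0.30]
  [  -0.35     0.55]
det(I−A) = (0.80)(0.55) − (-0.30)(-0.35) = 0.3350
adj(I−A) = [[0.55, 0.30], [0.35, 0.80]]
(I − A)⁻¹ = adj(I−A) / det(I−A) ≈
  [   1.6418     0.8955]
  [   1.0448     2.3881]
x = (I − A)⁻¹ d = adj(I−A)·d / det(I−A), with det(I−A) = 0.3350:
  x_1 = (0.55·1120 + 0.30·180) / 0.3350 = 670.00 / 0.3350 = 2000.00
  x_2 = (0.35·1120 + 0.80·180) / 0.3350 = 536.00 / 0.3350 = 1600.00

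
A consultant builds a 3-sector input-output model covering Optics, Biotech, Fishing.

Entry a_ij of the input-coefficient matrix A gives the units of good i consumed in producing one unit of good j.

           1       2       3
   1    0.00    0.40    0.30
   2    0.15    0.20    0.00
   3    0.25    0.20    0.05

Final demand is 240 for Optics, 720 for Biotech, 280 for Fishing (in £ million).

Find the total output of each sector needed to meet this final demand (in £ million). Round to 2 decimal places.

x_1 = 893.38, x_2 = 1067.51, x_3 = 754.57

I − A =
  [   1.00    -0.40    -0.30]
  [  -0.15     0.80     0.00]
  [  -0.25    -0.20     0.95]
Cofactors of I−A, C_ij = (−1)^(i+j)·(minor ij) (rows/columns in the sector order above):
  C_11 = (0.80)(0.95) − (0.00)(-0.20) = 0.7600
  C_12 = −[(-0.15)(0.95) − (0.00)(-0.25)] = 0.1425
  C_13 = (-0.15)(-0.20) − (0.80)(-0.25) = 0.2300
  C_21 = −[(-0.40)(0.95) − (-0.30)(-0.20)] = 0.4400
  C_22 = (1.00)(0.95) − (-0.30)(-0.25) = 0.8750
  C_23 = −[(1.00)(-0.20) − (-0.40)(-0.25)] = 0.3000
  C_31 = (-0.40)(0.00) − (-0.30)(0.80) = 0.2400
  C_32 = −[(1.00)(0.00) − (-0.30)(-0.15)] = 0.0450
  C_33 = (1.00)(0.80) − (-0.40)(-0.15) = 0.7400
det(I−A) = Σ_j (I−A)_1j·C_1j = (1.00)(0.7600) + (-0.40)(0.1425) + (-0.30)(0.2300) = 0.6340
adj(I−A) = Cᵀ =
  [ 0.7600   0.4400   0.2400]
  [ 0.1425   0.8750   0.0450]
  [ 0.2300   0.3000   0.7400]
(I − A)⁻¹ = adj(I−A) / det(I−A) ≈
  [   1.1987     0.6940     0.3785]
  [   0.2248     1.3801     0.0710]
  [   0.3628     0.4732     1.1672]
x = (I − A)⁻¹ d = adj(I−A)·d / det(I−A), with det(I−A) = 0.6340:
  x_1 = (0.7600·240 + 0.4400·720 + 0.2400·280) / 0.6340 = 566.40 / 0.6340 ≈ 893.38
  x_2 = (0.1425·240 + 0.8750·720 + 0.0450·280) / 0.6340 = 676.80 / 0.6340 ≈ 1067.51
  x_3 = (0.2300·240 + 0.3000·720 + 0.7400·280) / 0.6340 = 478.40 / 0.6340 ≈ 754.57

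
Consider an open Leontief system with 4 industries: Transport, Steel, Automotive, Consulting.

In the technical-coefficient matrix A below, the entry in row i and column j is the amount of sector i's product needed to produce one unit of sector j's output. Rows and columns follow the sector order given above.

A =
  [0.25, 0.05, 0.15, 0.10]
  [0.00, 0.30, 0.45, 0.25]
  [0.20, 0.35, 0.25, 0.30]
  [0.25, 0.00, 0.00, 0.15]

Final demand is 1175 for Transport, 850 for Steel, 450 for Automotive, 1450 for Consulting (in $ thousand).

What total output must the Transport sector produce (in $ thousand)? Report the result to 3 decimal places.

I − A =
  [   0.75    -0.05    -0.15    -0.10]
  [   0.00     0.70    -0.45    -0.25]
  [  -0.20    -0.35     0.75    -0.30]
  [  -0.25     0.00     0.00     0.85]
Compute the cofactors C_ij = (−1)^(i+j)·(3×3 minor ij) of I−A; the adjugate is their transpose:
adj(I−A) = Cᵀ =
  [ 0.312375   0.076500   0.108375   0.097500]
  [ 0.157125   0.422625   0.285000   0.243375]
  [ 0.193375   0.226625   0.425625   0.239625]
  [ 0.091875   0.022500   0.031875   0.250125]
det(I−A) = Σ_j (I−A)_1j·C_1j = (0.75)(0.312375) + (-0.05)(0.157125) + (-0.15)(0.193375) + (-0.10)(0.091875) = 0.18823125
(I − A)⁻¹ = adj(I−A) / det(I−A) ≈
  [   1.6595     0.4064     0.5758     0.5180]
  [   0.8347     2.2452     1.5141     1.2930]
  [   1.0273     1.2040     2.2612     1.2730]
  [   0.4881     0.1195     0.1693     1.3288]
x = (I − A)⁻¹ d = adj(I−A)·d / det(I−A), with det(I−A) = 0.18823125:
  x_1 = (0.312375·1175 + 0.076500·850 + 0.108375·450 + 0.097500·1450) / 0.18823125 = 622.209375 / 0.18823125 ≈ 3305.558
  x_2 = (0.157125·1175 + 0.422625·850 + 0.285000·450 + 0.243375·1450) / 0.18823125 = 1024.996875 / 0.18823125 ≈ 5445.413
  x_3 = (0.193375·1175 + 0.226625·850 + 0.425625·450 + 0.239625·1450) / 0.18823125 = 958.834375 / 0.18823125 ≈ 5093.917
  x_4 = (0.091875·1175 + 0.022500·850 + 0.031875·450 + 0.250125·1450) / 0.18823125 = 504.103125 / 0.18823125 ≈ 2678.105

x_1 = 3305.558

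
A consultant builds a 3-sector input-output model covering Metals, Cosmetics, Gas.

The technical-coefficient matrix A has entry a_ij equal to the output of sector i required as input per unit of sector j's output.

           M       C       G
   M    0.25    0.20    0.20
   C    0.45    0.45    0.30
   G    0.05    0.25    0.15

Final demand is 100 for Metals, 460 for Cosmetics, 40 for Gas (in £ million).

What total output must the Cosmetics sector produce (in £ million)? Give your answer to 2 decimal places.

I − A =
  [   0.75    -0.20    -0.20]
  [  -0.45     0.55    -0.30]
  [  -0.05    -0.25     0.85]
Cofactors of I−A, C_ij = (−1)^(i+j)·(minor ij) (rows/columns in the sector order above):
  C_11 = (0.55)(0.85) − (-0.30)(-0.25) = 0.3925
  C_12 = −[(-0.45)(0.85) − (-0.30)(-0.05)] = 0.3975
  C_13 = (-0.45)(-0.25) − (0.55)(-0.05) = 0.1400
  C_21 = −[(-0.20)(0.85) − (-0.20)(-0.25)] = 0.2200
  C_22 = (0.75)(0.85) − (-0.20)(-0.05) = 0.6275
  C_23 = −[(0.75)(-0.25) − (-0.20)(-0.05)] = 0.1975
  C_31 = (-0.20)(-0.30) − (-0.20)(0.55) = 0.1700
  C_32 = −[(0.75)(-0.30) − (-0.20)(-0.45)] = 0.3150
  C_33 = (0.75)(0.55) − (-0.20)(-0.45) = 0.3225
det(I−A) = Σ_j (I−A)_1j·C_1j = (0.75)(0.3925) + (-0.20)(0.3975) + (-0.20)(0.1400) = 0.186875
adj(I−A) = Cᵀ =
  [ 0.3925   0.2200   0.1700]
  [ 0.3975   0.6275   0.3150]
  [ 0.1400   0.1975   0.3225]
(I − A)⁻¹ = adj(I−A) / det(I−A) ≈
  [   2.1003     1.1773     0.9097]
  [   2.1271     3.3579     1.6856]
  [   0.7492     1.0569     1.7258]
x = (I − A)⁻¹ d = adj(I−A)·d / det(I−A), with det(I−A) = 0.186875:
  x_M = (0.3925·100 + 0.2200·460 + 0.1700·40) / 0.186875 = 147.25 / 0.186875 ≈ 787.96
  x_C = (0.3975·100 + 0.6275·460 + 0.3150·40) / 0.186875 = 341.00 / 0.186875 ≈ 1824.75
  x_G = (0.1400·100 + 0.1975·460 + 0.3225·40) / 0.186875 = 117.75 / 0.186875 ≈ 630.10

x_C = 1824.75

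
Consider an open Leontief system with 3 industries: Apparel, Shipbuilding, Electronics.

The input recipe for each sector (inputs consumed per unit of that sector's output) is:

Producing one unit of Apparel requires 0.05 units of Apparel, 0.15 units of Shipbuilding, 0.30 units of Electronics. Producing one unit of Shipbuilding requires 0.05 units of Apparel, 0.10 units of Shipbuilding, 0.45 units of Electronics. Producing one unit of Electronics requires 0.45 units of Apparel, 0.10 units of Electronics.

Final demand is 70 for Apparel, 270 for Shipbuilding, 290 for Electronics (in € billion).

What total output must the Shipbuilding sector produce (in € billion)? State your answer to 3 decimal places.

I − A =
  [   0.95    -0.05    -0.45]
  [  -0.15     0.90     0.00]
  [  -0.30    -0.45     0.90]
Cofactors of I−A, C_ij = (−1)^(i+j)·(minor ij) (rows/columns in the sector order above):
  C_11 = (0.90)(0.90) − (0.00)(-0.45) = 0.8100
  C_12 = −[(-0.15)(0.90) − (0.00)(-0.30)] = 0.1350
  C_13 = (-0.15)(-0.45) − (0.90)(-0.30) = 0.3375
  C_21 = −[(-0.05)(0.90) − (-0.45)(-0.45)] = 0.2475
  C_22 = (0.95)(0.90) − (-0.45)(-0.30) = 0.7200
  C_23 = −[(0.95)(-0.45) − (-0.05)(-0.30)] = 0.4425
  C_31 = (-0.05)(0.00) − (-0.45)(0.90) = 0.4050
  C_32 = −[(0.95)(0.00) − (-0.45)(-0.15)] = 0.0675
  C_33 = (0.95)(0.90) − (-0.05)(-0.15) = 0.8475
det(I−A) = Σ_j (I−A)_1j·C_1j = (0.95)(0.8100) + (-0.05)(0.1350) + (-0.45)(0.3375) = 0.610875
adj(I−A) = Cᵀ =
  [ 0.8100   0.2475   0.4050]
  [ 0.1350   0.7200   0.0675]
  [ 0.3375   0.4425   0.8475]
(I − A)⁻¹ = adj(I−A) / det(I−A) ≈
  [   1.3260     0.4052     0.6630]
  [   0.2210     1.1786     0.1105]
  [   0.5525     0.7244     1.3874]
x = (I − A)⁻¹ d = adj(I−A)·d / det(I−A), with det(I−A) = 0.610875:
  x_A = (0.8100·70 + 0.2475·270 + 0.4050·290) / 0.610875 = 240.975 / 0.610875 ≈ 394.475
  x_S = (0.1350·70 + 0.7200·270 + 0.0675·290) / 0.610875 = 223.425 / 0.610875 ≈ 365.746
  x_E = (0.3375·70 + 0.4425·270 + 0.8475·290) / 0.610875 = 388.875 / 0.610875 ≈ 636.587

x_S = 365.746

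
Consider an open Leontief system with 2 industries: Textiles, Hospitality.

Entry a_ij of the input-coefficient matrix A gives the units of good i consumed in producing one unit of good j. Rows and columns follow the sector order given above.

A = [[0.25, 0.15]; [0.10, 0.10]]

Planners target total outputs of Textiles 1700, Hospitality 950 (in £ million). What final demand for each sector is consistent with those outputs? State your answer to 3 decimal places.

I − A =
  [   0.75    -0.15]
  [  -0.10     0.90]
d = (I − A) x:
  d_1 = (+0.75)·1700 + (-0.15)·950 = 1132.500
  d_2 = (-0.10)·1700 + (+0.90)·950 = 685.000

d_1 = 1132.500, d_2 = 685.000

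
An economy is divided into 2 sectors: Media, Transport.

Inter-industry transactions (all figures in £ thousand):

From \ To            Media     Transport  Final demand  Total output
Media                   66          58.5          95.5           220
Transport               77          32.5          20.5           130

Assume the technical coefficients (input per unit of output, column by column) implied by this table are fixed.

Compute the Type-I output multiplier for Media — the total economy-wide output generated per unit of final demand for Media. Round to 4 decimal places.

m_M = 2.9932

Technical coefficients a_ij = z_ij / X_j:
  a_MM = 66/220 = 0.30, a_TM = 77/220 = 0.35
  a_MT = 58.5/130 = 0.45, a_TT = 32.5/130 = 0.25
I − A =
  [   0.70    -0.45]
  [  -0.35     0.75]
det(I−A) = (0.70)(0.75) − (-0.45)(-0.35) = 0.3675
adj(I−A) = [[0.75, 0.45], [0.35, 0.70]]
(I − A)⁻¹ = adj(I−A) / det(I−A) ≈
  [   2.04082     1.22449]
  [   0.95238     1.90476]
The output multiplier for sector j is the column-j sum of the Leontief inverse (I − A)⁻¹ = adj(I−A) / det(I−A).
Column M of adj(I−A): (0.75, 0.35); det(I−A) = 0.3675.
m_M = (0.75 + 0.35) / 0.3675 = 1.10 / 0.3675 ≈ 2.9932.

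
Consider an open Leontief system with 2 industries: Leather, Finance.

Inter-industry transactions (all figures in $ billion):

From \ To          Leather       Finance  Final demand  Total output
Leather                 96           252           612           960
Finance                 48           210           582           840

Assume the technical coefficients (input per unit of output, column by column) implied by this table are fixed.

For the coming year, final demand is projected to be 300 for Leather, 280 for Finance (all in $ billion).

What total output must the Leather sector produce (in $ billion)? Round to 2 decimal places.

Technical coefficients a_ij = z_ij / X_j:
  a_11 = 96/960 = 0.10, a_21 = 48/960 = 0.05
  a_12 = 252/840 = 0.30, a_22 = 210/840 = 0.25
I − A =
  [   0.90    -0.30]
  [  -0.05     0.75]
det(I−A) = (0.90)(0.75) − (-0.30)(-0.05) = 0.6600
adj(I−A) = [[0.75, 0.30], [0.05, 0.90]]
(I − A)⁻¹ = adj(I−A) / det(I−A) ≈
  [   1.1364     0.4545]
  [   0.0758     1.3636]
x = (I − A)⁻¹ d = adj(I−A)·d / det(I−A), with det(I−A) = 0.6600:
  x_1 = (0.75·300 + 0.30·280) / 0.6600 = 309.00 / 0.6600 ≈ 468.18
  x_2 = (0.05·300 + 0.90·280) / 0.6600 = 267.00 / 0.6600 ≈ 404.55

x_1 = 468.18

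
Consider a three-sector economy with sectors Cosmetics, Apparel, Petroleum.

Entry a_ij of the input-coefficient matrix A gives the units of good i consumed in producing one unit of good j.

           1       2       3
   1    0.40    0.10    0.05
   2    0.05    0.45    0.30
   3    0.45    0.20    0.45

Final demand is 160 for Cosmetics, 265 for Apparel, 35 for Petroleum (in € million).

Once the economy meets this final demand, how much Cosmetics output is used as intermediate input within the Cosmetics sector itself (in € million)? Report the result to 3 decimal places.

I − A =
  [   0.60    -0.10    -0.05]
  [  -0.05     0.55    -0.30]
  [  -0.45    -0.20     0.55]
Cofactors of I−A, C_ij = (−1)^(i+j)·(minor ij) (rows/columns in the sector order above):
  C_11 = (0.55)(0.55) − (-0.30)(-0.20) = 0.2425
  C_12 = −[(-0.05)(0.55) − (-0.30)(-0.45)] = 0.1625
  C_13 = (-0.05)(-0.20) − (0.55)(-0.45) = 0.2575
  C_21 = −[(-0.10)(0.55) − (-0.05)(-0.20)] = 0.0650
  C_22 = (0.60)(0.55) − (-0.05)(-0.45) = 0.3075
  C_23 = −[(0.60)(-0.20) − (-0.10)(-0.45)] = 0.1650
  C_31 = (-0.10)(-0.30) − (-0.05)(0.55) = 0.0575
  C_32 = −[(0.60)(-0.30) − (-0.05)(-0.05)] = 0.1825
  C_33 = (0.60)(0.55) − (-0.10)(-0.05) = 0.3250
det(I−A) = Σ_j (I−A)_1j·C_1j = (0.60)(0.2425) + (-0.10)(0.1625) + (-0.05)(0.2575) = 0.116375
adj(I−A) = Cᵀ =
  [ 0.2425   0.0650   0.0575]
  [ 0.1625   0.3075   0.1825]
  [ 0.2575   0.1650   0.3250]
(I − A)⁻¹ = adj(I−A) / det(I−A) ≈
  [   2.0838     0.5585     0.4941]
  [   1.3963     2.6423     1.5682]
  [   2.2127     1.4178     2.7927]
First solve x = (I − A)⁻¹ d = adj(I−A)·d / det(I−A); in particular x_1 = (0.2425·160 + 0.0650·265 + 0.0575·35) / 0.116375 = 58.0375 / 0.116375 ≈ 498.71106.
Intermediate flow from 1 to 1: z_11 = a_11 · x_1 = 0.40 × 58.0375 / 0.116375 = 23.215 / 0.116375 ≈ 199.484.

z_11 = 199.484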